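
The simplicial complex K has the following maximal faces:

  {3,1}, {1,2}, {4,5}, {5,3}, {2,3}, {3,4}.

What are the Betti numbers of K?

b_0 = 1, b_1 = 2.

We work with the vertex ordering 1 < 2 < 3 < 4 < 5. The simplices of K, each written with vertices in increasing order, are:

  0-simplices (5): [1], [2], [3], [4], [5]
  1-simplices (6): [1,2], [1,3], [2,3], [3,4], [3,5], [4,5]

so the chain groups are C_0 ≅ Z^5, C_1 ≅ Z^6.

∂_1: C_1 → C_0 is given by ∂[p,q] = [q] − [p].
As a 5×6 matrix over Z this has rank 4, with invariant factors (1,1,1,1).

Now H_k = ker ∂_k / im ∂_{k+1}, so:

  H_0: rank C_0 − rank ∂_1 = 5 − 4 = 1, and the invariant factors of ∂_1 are all 1, so H_0 ≅ Z.
  H_1: rank ker ∂_1 − rank ∂_2 = (6 − 4) − 0 = 2, and there is no ∂_2, so H_1 ≅ Z^2.

As a check, the Euler characteristic is 5 − 6 = -1, which agrees with 1 − 2 = -1.
(K is a triangulation of a wedge of 2 circles.)

Hence the Betti numbers are b_0 = 1, b_1 = 2.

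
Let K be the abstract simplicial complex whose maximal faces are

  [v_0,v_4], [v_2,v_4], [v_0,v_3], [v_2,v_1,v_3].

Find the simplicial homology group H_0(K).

H_0 ≅ Z.

Fix the vertex order v_0 < v_1 < v_2 < v_3 < v_4 and write every simplex with vertices in increasing order. Then dim K = 2 and the simplices of K are:

  0-simplices (5): [v_0], [v_1], [v_2], [v_3], [v_4]
  1-simplices (6): [v_0,v_3], [v_0,v_4], [v_1,v_2], [v_1,v_3], [v_2,v_3], [v_2,v_4]
  2-simplices (1): [v_1,v_2,v_3]

Hence C_0 ≅ Z^5, C_1 ≅ Z^6, C_2 ≅ Z^1.

∂_1: C_1 → C_0 is given by ∂[p,q] = [q] − [p].
The 5×6 boundary matrix has rank 4 and Smith normal form diag(1,1,1,1).

Boundary ∂_2: C_2 → C_1 acts by ∂[p,q,r] = [q,r] − [p,r] + [p,q]. For instance
  ∂[v_1,v_2,v_3] = [v_2,v_3] − [v_1,v_3] + [v_1,v_2].
As a 6×1 matrix over Z this has rank 1, with invariant factors (1).

From H_k ≅ ker(∂_k) / im(∂_{k+1}) we obtain:

  H_0: rank C_0 − rank ∂_1 = 5 − 4 = 1, and the invariant factors of ∂_1 are all 1, so H_0 ≅ Z.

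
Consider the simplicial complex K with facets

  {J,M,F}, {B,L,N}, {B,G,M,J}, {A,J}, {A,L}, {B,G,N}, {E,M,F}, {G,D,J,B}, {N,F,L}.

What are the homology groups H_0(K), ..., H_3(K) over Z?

H_0 = Z,  H_1 = Z^2,  H_2 = 0,  H_3 = 0.

Fix the vertex order A < B < D < E < F < G < J < L < M < N and write every simplex with vertices in increasing order. Then dim K = 3 and the simplices of K are:

  0-simplices (10): A, B, D, E, F, G, J, L, M, N
  1-simplices (21): AJ, AL, BD, BG, BJ, BL, BM, BN, DG, DJ, EF, EM, FJ, FL, FM, FN, GJ, GM, GN, JM, LN
  2-simplices (12): BDG, BDJ, BGJ, BGM, BGN, BJM, BLN, DGJ, EFM, FJM, FLN, GJM
  3-simplices (2): BDGJ, BGJM

Hence C_0 ≅ Z^10, C_1 ≅ Z^21, C_2 ≅ Z^12, C_3 ≅ Z^2.

The boundary map ∂_1: C_1 → C_0 sends each edge [p,q] (with p < q) to q − p. For instance
  ∂GN = N − G.
As a 10×21 matrix over Z this has rank 9, with invariant factors (1,1,1,1,1,1,1,1,1).

The boundary map ∂_2: C_2 → C_1 acts by ∂[p,q,r] = [q,r] − [p,r] + [p,q]. For instance
  ∂DGJ = GJ − DJ + DG,
  ∂BGM = GM − BM + BG.
This gives a 21×12 integer matrix of rank 10; reducing to Smith normal form yields diagonal entries (1,1,1,1,1,1,1,1,1,1).

Boundary ∂_3: C_3 → C_2 sends each 3-simplex σ to the alternating sum Σ_i (−1)^i (σ with its i-th vertex removed). For instance
  ∂BDGJ = DGJ − BGJ + BDJ − BDG,
  ∂BGJM = GJM − BJM + BGM − BGJ.
This gives a 12×2 integer matrix of rank 2; reducing to Smith normal form yields diagonal entries (1,1).

Reading off H_k = ker ∂_k / im ∂_{k+1}:

  H_0: rank C_0 − rank ∂_1 = 10 − 9 = 1, and the invariant factors of ∂_1 are all 1, so H_0 = Z.
  H_1: rank ker ∂_1 − rank ∂_2 = (21 − 9) − 10 = 2, and the invariant factors of ∂_2 are all 1, so H_1 = Z^2.
  H_2: rank ker ∂_2 − rank ∂_3 = (12 − 10) − 2 = 0, and the invariant factors of ∂_3 are all 1, so H_2 = 0.
  H_3: rank ker ∂_3 − rank ∂_4 = (2 − 2) − 0 = 0, and there is no ∂_4, so H_3 = 0.

As a check, the Euler characteristic is 10 − 21 + 12 − 2 = -1, which agrees with 1 − 2 + 0 − 0 = -1.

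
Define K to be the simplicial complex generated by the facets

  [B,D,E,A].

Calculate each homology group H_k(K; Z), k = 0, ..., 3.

Fix the vertex order A < B < D < E and write every simplex with vertices in increasing order. Then dim K = 3 and the simplices of K are:

  0-simplices (4): A, B, D, E
  1-simplices (6): AB, AD, AE, BD, BE, DE
  2-simplices (4): ABD, ABE, ADE, BDE
  3-simplices (1): ABDE

Hence C_0 ≅ Z^4, C_1 ≅ Z^6, C_2 ≅ Z^4, C_3 ≅ Z^1.

∂_1: C_1 → C_0 maps an edge to its endpoints' difference, ∂[p,q] = q − p.
This gives a 4×6 integer matrix of rank 3; reducing to Smith normal form yields diagonal entries (1,1,1).

The boundary map ∂_2: C_2 → C_1 acts by ∂[p,q,r] = [q,r] − [p,r] + [p,q]. For instance
  ∂ABE = BE − AE + AB,
  ∂ABD = BD − AD + AB.
The 6×4 boundary matrix has rank 3 and Smith normal form diag(1,1,1).

∂_3: C_3 → C_2 sends each 3-simplex σ to the alternating sum Σ_i (−1)^i (σ with its i-th vertex removed). For instance
  ∂ABDE = BDE − ADE + ABE − ABD.
This gives a 4×1 integer matrix of rank 1; reducing to Smith normal form yields diagonal entries (1).

From H_k ≅ ker(∂_k) / im(∂_{k+1}) we obtain:

  H_0: rank C_0 − rank ∂_1 = 4 − 3 = 1, and the invariant factors of ∂_1 are all 1, so H_0 ≅ Z.
  H_1: rank ker ∂_1 − rank ∂_2 = (6 − 3) − 3 = 0, and the invariant factors of ∂_2 are all 1, so H_1 ≅ 0.
  H_2: rank ker ∂_2 − rank ∂_3 = (4 − 3) − 1 = 0, and the invariant factors of ∂_3 are all 1, so H_2 ≅ 0.
  H_3: rank ker ∂_3 − rank ∂_4 = (1 − 1) − 0 = 0, and there is no ∂_4, so H_3 ≅ 0.

H_0 ≅ Z,  H_1 = 0,  H_2 = 0,  H_3 = 0.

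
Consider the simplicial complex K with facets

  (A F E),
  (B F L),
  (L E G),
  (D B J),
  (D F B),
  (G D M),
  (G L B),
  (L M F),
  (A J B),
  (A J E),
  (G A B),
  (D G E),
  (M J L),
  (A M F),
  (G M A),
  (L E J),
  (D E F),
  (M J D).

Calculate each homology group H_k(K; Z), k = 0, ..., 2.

H_0 ≅ Z,  H_1 ≅ Z^2,  H_2 ≅ Z.

Fix the vertex order A < B < D < E < F < G < J < L < M and write every simplex with vertices in increasing order. Then dim K = 2 and the simplices of K are:

  0-simplices (9): A, B, D, E, F, G, J, L, M
  1-simplices (27): AB, AE, AF, AG, AJ, AM, BD, BF, BG, BJ, BL, DE, DF, DG, DJ, DM, EF, EG, EJ, EL, FL, FM, GL, GM, JL, JM, LM
  2-simplices (18): ABG, ABJ, AEF, AEJ, AFM, AGM, BDF, BDJ, BFL, BGL, DEF, DEG, DGM, DJM, EGL, EJL, FLM, JLM

giving chain groups C_0 ≅ Z^9, C_1 ≅ Z^27, C_2 ≅ Z^18.

Boundary ∂_1: C_1 → C_0 is given by ∂[p,q] = [q] − [p].
As a 9×27 matrix over Z this has rank 8, with invariant factors (1,1,1,1,1,1,1,1).

∂_2: C_2 → C_1 maps a triangle to the signed sum of its edges. For instance
  ∂BGL = GL − BL + BG,
  ∂AFM = FM − AM + AF.
The 27×18 boundary matrix has rank 17 and Smith normal form diag(1,1,1,1,1,1,1,1,1,1,1,1,1,1,1,1,1).

Now H_k = ker ∂_k / im ∂_{k+1}, so:

  H_0: rank C_0 − rank ∂_1 = 9 − 8 = 1, and the invariant factors of ∂_1 are all 1, so H_0 = Z.
  H_1: rank ker ∂_1 − rank ∂_2 = (27 − 8) − 17 = 2, and the invariant factors of ∂_2 are all 1, so H_1 = Z^2.
  H_2: rank ker ∂_2 − rank ∂_3 = (18 − 17) − 0 = 1, and there is no ∂_3, so H_2 = Z.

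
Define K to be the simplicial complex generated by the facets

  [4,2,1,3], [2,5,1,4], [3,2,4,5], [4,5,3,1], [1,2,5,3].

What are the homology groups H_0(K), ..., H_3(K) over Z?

Fix the vertex order 1 < 2 < 3 < 4 < 5 and write every simplex with vertices in increasing order. Then dim K = 3 and the simplices of K are:

  0-simplices (5): [1], [2], [3], [4], [5]
  1-simplices (10): [1,2], [1,3], [1,4], [1,5], [2,3], [2,4], [2,5], [3,4], [3,5], [4,5]
  2-simplices (10): [1,2,3], [1,2,4], [1,2,5], [1,3,4], [1,3,5], [1,4,5], [2,3,4], [2,3,5], [2,4,5], [3,4,5]
  3-simplices (5): [1,2,3,4], [1,2,3,5], [1,2,4,5], [1,3,4,5], [2,3,4,5]

so the chain groups are C_0 ≅ Z^5, C_1 ≅ Z^10, C_2 ≅ Z^10, C_3 ≅ Z^5.

∂_1: C_1 → C_0 maps an edge to its endpoints' difference, ∂[p,q] = q − p. For instance
  ∂[1,5] = [5] − [1].
The 5×10 boundary matrix has rank 4 and Smith normal form diag(1,1,1,1).

Boundary ∂_2: C_2 → C_1 acts by ∂[p,q,r] = [q,r] − [p,r] + [p,q]. For instance
  ∂[3,4,5] = [4,5] − [3,5] + [3,4],
  ∂[1,3,5] = [3,5] − [1,5] + [1,3].
This gives a 10×10 integer matrix of rank 6; reducing to Smith normal form yields diagonal entries (1,1,1,1,1,1).

Boundary ∂_3: C_3 → C_2 sends each 3-simplex σ to the alternating sum Σ_i (−1)^i (σ with its i-th vertex removed). For instance
  ∂[1,2,3,4] = [2,3,4] − [1,3,4] + [1,2,4] − [1,2,3],
  ∂[1,3,4,5] = [3,4,5] − [1,4,5] + [1,3,5] − [1,3,4].
This gives a 10×5 integer matrix of rank 4; reducing to Smith normal form yields diagonal entries (1,1,1,1).

Computing H_k = (kernel of ∂_k) / (image of ∂_{k+1}):

  H_0: rank C_0 − rank ∂_1 = 5 − 4 = 1, and the invariant factors of ∂_1 are all 1, so H_0 = Z.
  H_1: rank ker ∂_1 − rank ∂_2 = (10 − 4) − 6 = 0, and the invariant factors of ∂_2 are all 1, so H_1 = 0.
  H_2: rank ker ∂_2 − rank ∂_3 = (10 − 6) − 4 = 0, and the invariant factors of ∂_3 are all 1, so H_2 = 0.
  H_3: rank ker ∂_3 − rank ∂_4 = (5 − 4) − 0 = 1, and there is no ∂_4, so H_3 = Z.

H_0 = Z,  H_1 = 0,  H_2 = 0,  H_3 = Z.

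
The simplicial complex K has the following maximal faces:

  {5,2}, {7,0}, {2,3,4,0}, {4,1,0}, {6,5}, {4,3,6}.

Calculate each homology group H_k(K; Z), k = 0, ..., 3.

H_0 = Z,  H_1 = Z,  H_2 = 0,  H_3 = 0.

Fix the vertex order 0 < 1 < 2 < 3 < 4 < 5 < 6 < 7 and write every simplex with vertices in increasing order. Then dim K = 3 and the simplices of K are:

  0-simplices (8): [0], [1], [2], [3], [4], [5], [6], [7]
  1-simplices (13): [0,1], [0,2], [0,3], [0,4], [0,7], [1,4], [2,3], [2,4], [2,5], [3,4], [3,6], [4,6], [5,6]
  2-simplices (6): [0,1,4], [0,2,3], [0,2,4], [0,3,4], [2,3,4], [3,4,6]
  3-simplices (1): [0,2,3,4]

Hence C_0 ≅ Z^8, C_1 ≅ Z^13, C_2 ≅ Z^6, C_3 ≅ Z^1.

Boundary ∂_1: C_1 → C_0 is given by ∂[p,q] = [q] − [p]. For instance
  ∂[0,4] = [4] − [0].
The 8×13 boundary matrix has rank 7 and Smith normal form diag(1,1,1,1,1,1,1).

Boundary ∂_2: C_2 → C_1 sends each 2-simplex [p,q,r] to [q,r] − [p,r] + [p,q]. For instance
  ∂[0,2,4] = [2,4] − [0,4] + [0,2],
  ∂[0,3,4] = [3,4] − [0,4] + [0,3].
As a 13×6 matrix over Z this has rank 5, with invariant factors (1,1,1,1,1).

Boundary ∂_3: C_3 → C_2 sends each 3-simplex σ to the alternating sum Σ_i (−1)^i (σ with its i-th vertex removed). For instance
  ∂[0,2,3,4] = [2,3,4] − [0,3,4] + [0,2,4] − [0,2,3].
As a 6×1 matrix over Z this has rank 1, with invariant factors (1).

From H_k ≅ ker(∂_k) / im(∂_{k+1}) we obtain:

  H_0: rank C_0 − rank ∂_1 = 8 − 7 = 1, and the invariant factors of ∂_1 are all 1, so H_0 ≅ Z.
  H_1: rank ker ∂_1 − rank ∂_2 = (13 − 7) − 5 = 1, and the invariant factors of ∂_2 are all 1, so H_1 ≅ Z.
  H_2: rank ker ∂_2 − rank ∂_3 = (6 − 5) − 1 = 0, and the invariant factors of ∂_3 are all 1, so H_2 ≅ 0.
  H_3: rank ker ∂_3 − rank ∂_4 = (1 − 1) − 0 = 0, and there is no ∂_4, so H_3 ≅ 0.

As a check, the Euler characteristic is 8 − 13 + 6 − 1 = 0, which agrees with 1 − 1 + 0 − 0 = 0.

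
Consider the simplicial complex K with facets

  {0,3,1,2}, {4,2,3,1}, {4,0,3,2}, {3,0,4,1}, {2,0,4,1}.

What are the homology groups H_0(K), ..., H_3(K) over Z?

H_0 ≅ Z,  H_1 = 0,  H_2 = 0,  H_3 ≅ Z.

We work with the vertex ordering 0 < 1 < 2 < 3 < 4. The simplices of K, each written with vertices in increasing order, are:

  0-simplices (5): [0], [1], [2], [3], [4]
  1-simplices (10): [0,1], [0,2], [0,3], [0,4], [1,2], [1,3], [1,4], [2,3], [2,4], [3,4]
  2-simplices (10): [0,1,2], [0,1,3], [0,1,4], [0,2,3], [0,2,4], [0,3,4], [1,2,3], [1,2,4], [1,3,4], [2,3,4]
  3-simplices (5): [0,1,2,3], [0,1,2,4], [0,1,3,4], [0,2,3,4], [1,2,3,4]

giving chain groups C_0 ≅ Z^5, C_1 ≅ Z^10, C_2 ≅ Z^10, C_3 ≅ Z^5.

∂_1: C_1 → C_0 is given by ∂[p,q] = [q] − [p]. For instance
  ∂[1,4] = [4] − [1].
This gives a 5×10 integer matrix of rank 4; reducing to Smith normal form yields diagonal entries (1,1,1,1).

The boundary map ∂_2: C_2 → C_1 acts by ∂[p,q,r] = [q,r] − [p,r] + [p,q]. For instance
  ∂[1,2,4] = [2,4] − [1,4] + [1,2],
  ∂[0,2,3] = [2,3] − [0,3] + [0,2].
The 10×10 boundary matrix has rank 6 and Smith normal form diag(1,1,1,1,1,1).

Boundary ∂_3: C_3 → C_2 sends each 3-simplex σ to the alternating sum Σ_i (−1)^i (σ with its i-th vertex removed). For instance
  ∂[0,2,3,4] = [2,3,4] − [0,3,4] + [0,2,4] − [0,2,3],
  ∂[0,1,3,4] = [1,3,4] − [0,3,4] + [0,1,4] − [0,1,3].
As a 10×5 matrix over Z this has rank 4, with invariant factors (1,1,1,1).

Computing H_k = (kernel of ∂_k) / (image of ∂_{k+1}):

  H_0: rank C_0 − rank ∂_1 = 5 − 4 = 1, and the invariant factors of ∂_1 are all 1, so H_0 ≅ Z.
  H_1: rank ker ∂_1 − rank ∂_2 = (10 − 4) − 6 = 0, and the invariant factors of ∂_2 are all 1, so H_1 ≅ 0.
  H_2: rank ker ∂_2 − rank ∂_3 = (10 − 6) − 4 = 0, and the invariant factors of ∂_3 are all 1, so H_2 ≅ 0.
  H_3: rank ker ∂_3 − rank ∂_4 = (5 − 4) − 0 = 1, and there is no ∂_4, so H_3 ≅ Z.

As a check, the Euler characteristic is 5 − 10 + 10 − 5 = 0, which agrees with 1 − 0 + 0 − 1 = 0.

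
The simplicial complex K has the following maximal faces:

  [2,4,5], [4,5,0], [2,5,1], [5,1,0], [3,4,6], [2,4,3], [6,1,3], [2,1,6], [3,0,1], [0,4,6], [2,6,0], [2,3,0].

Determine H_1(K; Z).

We work with the vertex ordering 0 < 1 < 2 < 3 < 4 < 5 < 6. The simplices of K, each written with vertices in increasing order, are:

  0-simplices (7): [0], [1], [2], [3], [4], [5], [6]
  1-simplices (18): [0,1], [0,2], [0,3], [0,4], [0,5], [0,6], [1,2], [1,3], [1,5], [1,6], [2,3], [2,4], [2,5], [2,6], [3,4], [3,6], [4,5], [4,6]
  2-simplices (12): [0,1,3], [0,1,5], [0,2,3], [0,2,6], [0,4,5], [0,4,6], [1,2,5], [1,2,6], [1,3,6], [2,3,4], [2,4,5], [3,4,6]

giving chain groups C_0 ≅ Z^7, C_1 ≅ Z^18, C_2 ≅ Z^12.

The boundary map ∂_1: C_1 → C_0 maps an edge to its endpoints' difference, ∂[p,q] = q − p. For instance
  ∂[0,2] = [2] − [0].
The resulting 7×18 matrix has rank 6, and its Smith normal form has invariant factors (1,1,1,1,1,1).

Boundary ∂_2: C_2 → C_1 acts by ∂[p,q,r] = [q,r] − [p,r] + [p,q]. For instance
  ∂[0,4,5] = [4,5] − [0,5] + [0,4],
  ∂[0,1,5] = [1,5] − [0,5] + [0,1].
This gives a 18×12 integer matrix of rank 12; reducing to Smith normal form yields diagonal entries (1,1,1,1,1,1,1,1,1,1,1,2).

Now H_k = ker ∂_k / im ∂_{k+1}, so:

  H_1: rank ker ∂_1 − rank ∂_2 = (18 − 6) − 12 = 0, and ∂_2 has invariant factor 2 > 1, so H_1 ≅ Z/2.

(K is a triangulation of the real projective plane RP^2.)

H_1 ≅ Z/2.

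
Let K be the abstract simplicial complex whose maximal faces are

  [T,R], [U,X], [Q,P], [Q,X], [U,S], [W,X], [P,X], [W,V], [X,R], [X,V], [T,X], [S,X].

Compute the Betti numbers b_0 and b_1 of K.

Order the vertices as P < Q < R < S < T < U < V < W < X. Listing each simplex with vertices in this order, K has dimension 1 with simplices:

  0-simplices (9): P, Q, R, S, T, U, V, W, X
  1-simplices (12): PQ, PX, QX, RT, RX, SU, SX, TX, UX, VW, VX, WX

Hence C_0 ≅ Z^9, C_1 ≅ Z^12.

Boundary ∂_1: C_1 → C_0 maps an edge to its endpoints' difference, ∂[p,q] = q − p. For instance
  ∂UX = X − U.
This gives a 9×12 integer matrix of rank 8; reducing to Smith normal form yields diagonal entries (1,1,1,1,1,1,1,1).

From H_k ≅ ker(∂_k) / im(∂_{k+1}) we obtain:

  H_0: rank C_0 − rank ∂_1 = 9 − 8 = 1, and the invariant factors of ∂_1 are all 1, so H_0 = Z.
  H_1: rank ker ∂_1 − rank ∂_2 = (12 − 8) − 0 = 4, and there is no ∂_2, so H_1 = Z^4.

Hence the Betti numbers are b_0 = 1, b_1 = 4.

b_0 = 1, b_1 = 4.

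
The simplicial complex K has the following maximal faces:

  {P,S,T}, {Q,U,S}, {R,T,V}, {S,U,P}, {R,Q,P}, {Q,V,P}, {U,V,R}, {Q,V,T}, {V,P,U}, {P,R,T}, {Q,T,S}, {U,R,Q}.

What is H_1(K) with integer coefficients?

H_1 ≅ Z/2.

Take the total order P < Q < R < S < T < U < V on the vertex set. Then K (dimension 2) consists of the simplices:

  0-simplices (7): P, Q, R, S, T, U, V
  1-simplices (18): PQ, PR, PS, PT, PU, PV, QR, QS, QT, QU, QV, RT, RU, RV, ST, SU, TV, UV
  2-simplices (12): PQR, PQV, PRT, PST, PSU, PUV, QRU, QST, QSU, QTV, RTV, RUV

giving chain groups C_0 ≅ Z^7, C_1 ≅ Z^18, C_2 ≅ Z^12.

Boundary ∂_1: C_1 → C_0 sends each edge [p,q] (with p < q) to q − p. For instance
  ∂PV = V − P.
As a 7×18 matrix over Z this has rank 6, with invariant factors (1,1,1,1,1,1).

∂_2: C_2 → C_1 acts by ∂[p,q,r] = [q,r] − [p,r] + [p,q]. For instance
  ∂QRU = RU − QU + QR,
  ∂PQR = QR − PR + PQ.
As a 18×12 matrix over Z this has rank 12, with invariant factors (1,1,1,1,1,1,1,1,1,1,1,2).

From H_k ≅ ker(∂_k) / im(∂_{k+1}) we obtain:

  H_1: rank ker ∂_1 − rank ∂_2 = (18 − 6) − 12 = 0, and ∂_2 has invariant factor 2 > 1, so H_1 ≅ Z/2.

(K is a triangulation of the real projective plane RP^2.)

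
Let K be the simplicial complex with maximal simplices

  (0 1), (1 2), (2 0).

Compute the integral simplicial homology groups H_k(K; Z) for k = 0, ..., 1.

Fix the vertex order 0 < 1 < 2 and write every simplex with vertices in increasing order. Then dim K = 1 and the simplices of K are:

  0-simplices (3): [0], [1], [2]
  1-simplices (3): [0,1], [0,2], [1,2]

giving chain groups C_0 ≅ Z^3, C_1 ≅ Z^3.

Boundary ∂_1: C_1 → C_0 maps an edge to its endpoints' difference, ∂[p,q] = q − p. For instance
  ∂[0,2] = [2] − [0].
The 3×3 boundary matrix has rank 2 and Smith normal form diag(1,1).

From H_k ≅ ker(∂_k) / im(∂_{k+1}) we obtain:

  H_0: rank C_0 − rank ∂_1 = 3 − 2 = 1, and the invariant factors of ∂_1 are all 1, so H_0 ≅ Z.
  H_1: rank ker ∂_1 − rank ∂_2 = (3 − 2) − 0 = 1, and there is no ∂_2, so H_1 ≅ Z.

As a check, the Euler characteristic is 3 − 3 = 0, which agrees with 1 − 1 = 0.

H_0 ≅ Z,  H_1 ≅ Z.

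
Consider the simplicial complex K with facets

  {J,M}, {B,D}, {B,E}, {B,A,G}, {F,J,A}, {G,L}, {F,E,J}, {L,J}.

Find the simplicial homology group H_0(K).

Order the vertices as A < B < D < E < F < G < J < L < M. Listing each simplex with vertices in this order, K has dimension 2 with simplices:

  0-simplices (9): A, B, D, E, F, G, J, L, M
  1-simplices (13): AB, AF, AG, AJ, BD, BE, BG, EF, EJ, FJ, GL, JL, JM
  2-simplices (3): ABG, AFJ, EFJ

so the chain groups are C_0 ≅ Z^9, C_1 ≅ Z^13, C_2 ≅ Z^3.

The boundary map ∂_1: C_1 → C_0 maps an edge to its endpoints' difference, ∂[p,q] = q − p.
The 9×13 boundary matrix has rank 8 and Smith normal form diag(1,1,1,1,1,1,1,1).

∂_2: C_2 → C_1 sends each 2-simplex [p,q,r] to [q,r] − [p,r] + [p,q]. For instance
  ∂EFJ = FJ − EJ + EF,
  ∂ABG = BG − AG + AB.
As a 13×3 matrix over Z this has rank 3, with invariant factors (1,1,1).

Now H_k = ker ∂_k / im ∂_{k+1}, so:

  H_0: rank C_0 − rank ∂_1 = 9 − 8 = 1, and the invariant factors of ∂_1 are all 1, so H_0 = Z.

H_0 ≅ Z.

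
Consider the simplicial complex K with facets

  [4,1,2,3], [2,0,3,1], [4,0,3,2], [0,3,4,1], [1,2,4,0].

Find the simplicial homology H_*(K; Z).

Take the total order 0 < 1 < 2 < 3 < 4 on the vertex set. Then K (dimension 3) consists of the simplices:

  0-simplices (5): [0], [1], [2], [3], [4]
  1-simplices (10): [0,1], [0,2], [0,3], [0,4], [1,2], [1,3], [1,4], [2,3], [2,4], [3,4]
  2-simplices (10): [0,1,2], [0,1,3], [0,1,4], [0,2,3], [0,2,4], [0,3,4], [1,2,3], [1,2,4], [1,3,4], [2,3,4]
  3-simplices (5): [0,1,2,3], [0,1,2,4], [0,1,3,4], [0,2,3,4], [1,2,3,4]

Hence C_0 ≅ Z^5, C_1 ≅ Z^10, C_2 ≅ Z^10, C_3 ≅ Z^5.

∂_1: C_1 → C_0 is given by ∂[p,q] = [q] − [p].
The 5×10 boundary matrix has rank 4 and Smith normal form diag(1,1,1,1).

∂_2: C_2 → C_1 sends each 2-simplex [p,q,r] to [q,r] − [p,r] + [p,q]. For instance
  ∂[0,2,3] = [2,3] − [0,3] + [0,2],
  ∂[0,1,2] = [1,2] − [0,2] + [0,1].
The resulting 10×10 matrix has rank 6, and its Smith normal form has invariant factors (1,1,1,1,1,1).

The boundary map ∂_3: C_3 → C_2 sends each 3-simplex σ to the alternating sum Σ_i (−1)^i (σ with its i-th vertex removed). For instance
  ∂[0,2,3,4] = [2,3,4] − [0,3,4] + [0,2,4] − [0,2,3],
  ∂[0,1,2,3] = [1,2,3] − [0,2,3] + [0,1,3] − [0,1,2].
The resulting 10×5 matrix has rank 4, and its Smith normal form has invariant factors (1,1,1,1).

Now H_k = ker ∂_k / im ∂_{k+1}, so:

  H_0: rank C_0 − rank ∂_1 = 5 − 4 = 1, and the invariant factors of ∂_1 are all 1, so H_0 ≅ Z.
  H_1: rank ker ∂_1 − rank ∂_2 = (10 − 4) − 6 = 0, and the invariant factors of ∂_2 are all 1, so H_1 ≅ 0.
  H_2: rank ker ∂_2 − rank ∂_3 = (10 − 6) − 4 = 0, and the invariant factors of ∂_3 are all 1, so H_2 ≅ 0.
  H_3: rank ker ∂_3 − rank ∂_4 = (5 − 4) − 0 = 1, and there is no ∂_4, so H_3 ≅ Z.

H_0 = Z,  H_1 = 0,  H_2 = 0,  H_3 = Z.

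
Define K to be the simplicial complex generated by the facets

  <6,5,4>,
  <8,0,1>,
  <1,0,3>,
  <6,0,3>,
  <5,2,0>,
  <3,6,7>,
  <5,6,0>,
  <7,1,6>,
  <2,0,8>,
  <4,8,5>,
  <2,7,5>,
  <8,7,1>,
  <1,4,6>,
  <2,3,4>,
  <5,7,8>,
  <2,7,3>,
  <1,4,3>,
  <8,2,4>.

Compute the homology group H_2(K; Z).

H_2 = 0.

Take the total order 0 < 1 < 2 < 3 < 4 < 5 < 6 < 7 < 8 on the vertex set. Then K (dimension 2) consists of the simplices:

  0-simplices (9): [0], [1], [2], [3], [4], [5], [6], [7], [8]
  1-simplices (27): (27 of them)
  2-simplices (18): [0,1,3], [0,1,8], [0,2,5], [0,2,8], [0,3,6], [0,5,6], [1,3,4], [1,4,6], [1,6,7], [1,7,8], [2,3,4], [2,3,7], [2,4,8], [2,5,7], [3,6,7], [4,5,6], [4,5,8], [5,7,8]

Hence C_0 ≅ Z^9, C_1 ≅ Z^27, C_2 ≅ Z^18.

∂_1: C_1 → C_0 is given by ∂[p,q] = [q] − [p].
The 9×27 boundary matrix has rank 8 and Smith normal form diag(1,1,1,1,1,1,1,1).

∂_2: C_2 → C_1 maps a triangle to the signed sum of its edges. For instance
  ∂[0,2,5] = [2,5] − [0,5] + [0,2],
  ∂[0,1,3] = [1,3] − [0,3] + [0,1].
This gives a 27×18 integer matrix of rank 18; reducing to Smith normal form yields diagonal entries (1,1,1,1,1,1,1,1,1,1,1,1,1,1,1,1,1,2).

Reading off H_k = ker ∂_k / im ∂_{k+1}:

  H_2: rank ker ∂_2 − rank ∂_3 = (18 − 18) − 0 = 0, and there is no ∂_3, so H_2 ≅ 0.

(K is a triangulation of the Klein bottle.)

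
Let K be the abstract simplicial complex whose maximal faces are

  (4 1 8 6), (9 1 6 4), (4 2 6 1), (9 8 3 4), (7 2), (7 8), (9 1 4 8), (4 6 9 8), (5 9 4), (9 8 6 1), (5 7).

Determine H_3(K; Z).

Fix the vertex order 1 < 2 < 3 < 4 < 5 < 6 < 7 < 8 < 9 and write every simplex with vertices in increasing order. Then dim K = 3 and the simplices of K are:

  0-simplices (9): [1], [2], [3], [4], [5], [6], [7], [8], [9]
  1-simplices (21): [1,2], [1,4], [1,6], [1,8], [1,9], [2,4], [2,6], [2,7], [3,4], [3,8], [3,9], [4,5], [4,6], [4,8], [4,9], [5,7], [5,9], [6,8], [6,9], [7,8], [8,9]
  2-simplices (17): [1,2,4], [1,2,6], [1,4,6], [1,4,8], [1,4,9], [1,6,8], [1,6,9], [1,8,9], [2,4,6], [3,4,8], [3,4,9], [3,8,9], [4,5,9], [4,6,8], [4,6,9], [4,8,9], [6,8,9]
  3-simplices (7): [1,2,4,6], [1,4,6,8], [1,4,6,9], [1,4,8,9], [1,6,8,9], [3,4,8,9], [4,6,8,9]

giving chain groups C_0 ≅ Z^9, C_1 ≅ Z^21, C_2 ≅ Z^17, C_3 ≅ Z^7.

∂_1: C_1 → C_0 is given by ∂[p,q] = [q] − [p]. For instance
  ∂[5,7] = [7] − [5].
As a 9×21 matrix over Z this has rank 8, with invariant factors (1,1,1,1,1,1,1,1).

∂_2: C_2 → C_1 maps a triangle to the signed sum of its edges. For instance
  ∂[3,4,9] = [4,9] − [3,9] + [3,4],
  ∂[1,8,9] = [8,9] − [1,9] + [1,8].
The resulting 21×17 matrix has rank 11, and its Smith normal form has invariant factors (1,1,1,1,1,1,1,1,1,1,1).

∂_3: C_3 → C_2 sends each 3-simplex σ to the alternating sum Σ_i (−1)^i (σ with its i-th vertex removed). For instance
  ∂[1,4,6,9] = [4,6,9] − [1,6,9] + [1,4,9] − [1,4,6],
  ∂[1,4,8,9] = [4,8,9] − [1,8,9] + [1,4,9] − [1,4,8].
This gives a 17×7 integer matrix of rank 6; reducing to Smith normal form yields diagonal entries (1,1,1,1,1,1).

Now H_k = ker ∂_k / im ∂_{k+1}, so:

  H_3: rank ker ∂_3 − rank ∂_4 = (7 − 6) − 0 = 1, and there is no ∂_4, so H_3 = Z.

H_3 = Z.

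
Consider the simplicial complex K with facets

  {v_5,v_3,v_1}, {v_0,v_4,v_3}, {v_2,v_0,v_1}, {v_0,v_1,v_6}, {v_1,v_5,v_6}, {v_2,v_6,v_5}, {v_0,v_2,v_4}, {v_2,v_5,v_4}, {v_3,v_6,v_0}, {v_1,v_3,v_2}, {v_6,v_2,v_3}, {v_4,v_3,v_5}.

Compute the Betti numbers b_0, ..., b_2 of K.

b_0 = 1, b_1 = 0, b_2 = 0.

K has 7 vertices, 18 edges, 12 triangles.
rank ∂_0 = 0, rank ∂_1 = 6 ⇒ b_0 = 7 − 0 − 6 = 1; all invariant factors of ∂_1 are 1 so no torsion. So H_0 = Z.
rank ∂_1 = 6, rank ∂_2 = 12 ⇒ b_1 = 18 − 6 − 12 = 0; ∂_2 has invariant factor(s) [2] giving torsion. So H_1 = Z/2.
rank ∂_2 = 12, rank ∂_3 = 0 ⇒ b_2 = 12 − 12 − 0 = 0. So H_2 = 0.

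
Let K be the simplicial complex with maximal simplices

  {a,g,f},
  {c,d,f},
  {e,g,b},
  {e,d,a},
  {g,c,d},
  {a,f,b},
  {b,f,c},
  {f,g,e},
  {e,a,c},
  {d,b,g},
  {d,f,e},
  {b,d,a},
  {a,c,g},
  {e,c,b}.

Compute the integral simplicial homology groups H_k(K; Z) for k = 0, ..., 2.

H_0 ≅ Z,  H_1 ≅ Z^2,  H_2 ≅ Z.

Order the vertices as a < b < c < d < e < f < g. Listing each simplex with vertices in this order, K has dimension 2 with simplices:

  0-simplices (7): a, b, c, d, e, f, g
  1-simplices (21): ab, ac, ad, ae, af, ag, bc, bd, be, bf, bg, cd, ce, cf, cg, de, df, dg, ef, eg, fg
  2-simplices (14): abd, abf, ace, acg, ade, afg, bce, bcf, bdg, beg, cdf, cdg, def, efg

so the chain groups are C_0 ≅ Z^7, C_1 ≅ Z^21, C_2 ≅ Z^14.

∂_1: C_1 → C_0 sends each edge [p,q] (with p < q) to q − p. For instance
  ∂dg = g − d.
As a 7×21 matrix over Z this has rank 6, with invariant factors (1,1,1,1,1,1).

∂_2: C_2 → C_1 sends each 2-simplex [p,q,r] to [q,r] − [p,r] + [p,q]. For instance
  ∂beg = eg − bg + be,
  ∂abd = bd − ad + ab.
As a 21×14 matrix over Z this has rank 13, with invariant factors (1,1,1,1,1,1,1,1,1,1,1,1,1).

Computing H_k = (kernel of ∂_k) / (image of ∂_{k+1}):

  H_0: rank C_0 − rank ∂_1 = 7 − 6 = 1, and the invariant factors of ∂_1 are all 1, so H_0 ≅ Z.
  H_1: rank ker ∂_1 − rank ∂_2 = (21 − 6) − 13 = 2, and the invariant factors of ∂_2 are all 1, so H_1 ≅ Z^2.
  H_2: rank ker ∂_2 − rank ∂_3 = (14 − 13) − 0 = 1, and there is no ∂_3, so H_2 ≅ Z.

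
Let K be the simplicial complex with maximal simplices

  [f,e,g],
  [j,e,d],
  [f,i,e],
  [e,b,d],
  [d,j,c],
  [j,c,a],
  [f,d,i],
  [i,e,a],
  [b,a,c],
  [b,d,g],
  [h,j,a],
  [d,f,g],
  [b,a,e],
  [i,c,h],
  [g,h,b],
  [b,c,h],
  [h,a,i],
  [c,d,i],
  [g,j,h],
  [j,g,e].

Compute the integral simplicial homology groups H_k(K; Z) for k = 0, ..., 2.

Take the total order a < b < c < d < e < f < g < h < i < j on the vertex set. Then K (dimension 2) consists of the simplices:

  0-simplices (10): a, b, c, d, e, f, g, h, i, j
  1-simplices (30): ab, ac, ae, ah, ai, aj, bc, bd, be, bg, bh, cd, ch, ci, cj, de, df, dg, di, dj, ef, eg, ei, ej, fg, fi, gh, gj, hi, hj
  2-simplices (20): abc, abe, acj, aei, ahi, ahj, bch, bde, bdg, bgh, cdi, cdj, chi, dej, dfg, dfi, efg, efi, egj, ghj

so the chain groups are C_0 ≅ Z^10, C_1 ≅ Z^30, C_2 ≅ Z^20.

The boundary map ∂_1: C_1 → C_0 sends each edge [p,q] (with p < q) to q − p. For instance
  ∂bg = g − b.
This gives a 10×30 integer matrix of rank 9; reducing to Smith normal form yields diagonal entries (1,1,1,1,1,1,1,1,1).

Boundary ∂_2: C_2 → C_1 acts by ∂[p,q,r] = [q,r] − [p,r] + [p,q]. For instance
  ∂aei = ei − ai + ae,
  ∂dej = ej − dj + de.
The resulting 30×20 matrix has rank 20, and its Smith normal form has invariant factors (1,1,1,1,1,1,1,1,1,1,1,1,1,1,1,1,1,1,1,2).

From H_k ≅ ker(∂_k) / im(∂_{k+1}) we obtain:

  H_0: rank C_0 − rank ∂_1 = 10 − 9 = 1, and the invariant factors of ∂_1 are all 1, so H_0 ≅ Z.
  H_1: rank ker ∂_1 − rank ∂_2 = (30 − 9) − 20 = 1, and ∂_2 has invariant factor 2 > 1, so H_1 ≅ Z ⊕ Z/2Z.
  H_2: rank ker ∂_2 − rank ∂_3 = (20 − 20) − 0 = 0, and there is no ∂_3, so H_2 ≅ 0.

H_0 = Z,  H_1 = Z ⊕ Z/2Z,  H_2 = 0.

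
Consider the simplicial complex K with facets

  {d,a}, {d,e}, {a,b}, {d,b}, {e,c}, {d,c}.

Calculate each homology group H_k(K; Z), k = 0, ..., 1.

We work with the vertex ordering a < b < c < d < e. The simplices of K, each written with vertices in increasing order, are:

  0-simplices (5): a, b, c, d, e
  1-simplices (6): ab, ad, bd, cd, ce, de

so the chain groups are C_0 ≅ Z^5, C_1 ≅ Z^6.

∂_1: C_1 → C_0 sends each edge [p,q] (with p < q) to q − p. For instance
  ∂cd = d − c.
As a 5×6 matrix over Z this has rank 4, with invariant factors (1,1,1,1).

Reading off H_k = ker ∂_k / im ∂_{k+1}:

  H_0: rank C_0 − rank ∂_1 = 5 − 4 = 1, and the invariant factors of ∂_1 are all 1, so H_0 ≅ Z.
  H_1: rank ker ∂_1 − rank ∂_2 = (6 − 4) − 0 = 2, and there is no ∂_2, so H_1 ≅ Z^2.

As a check, the Euler characteristic is 5 − 6 = -1, which agrees with 1 − 2 = -1.

H_0 ≅ Z,  H_1 ≅ Z^2.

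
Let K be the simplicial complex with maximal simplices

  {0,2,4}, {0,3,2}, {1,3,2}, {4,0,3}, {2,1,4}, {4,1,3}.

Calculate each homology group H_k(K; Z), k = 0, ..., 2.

H_0 = Z,  H_1 = 0,  H_2 = Z.

Fix the vertex order 0 < 1 < 2 < 3 < 4 and write every simplex with vertices in increasing order. Then dim K = 2 and the simplices of K are:

  0-simplices (5): [0], [1], [2], [3], [4]
  1-simplices (9): [0,2], [0,3], [0,4], [1,2], [1,3], [1,4], [2,3], [2,4], [3,4]
  2-simplices (6): [0,2,3], [0,2,4], [0,3,4], [1,2,3], [1,2,4], [1,3,4]

giving chain groups C_0 ≅ Z^5, C_1 ≅ Z^9, C_2 ≅ Z^6.

The boundary map ∂_1: C_1 → C_0 sends each edge [p,q] (with p < q) to q − p. For instance
  ∂[1,2] = [2] − [1].
The resulting 5×9 matrix has rank 4, and its Smith normal form has invariant factors (1,1,1,1).

∂_2: C_2 → C_1 maps a triangle to the signed sum of its edges. For instance
  ∂[0,2,4] = [2,4] − [0,4] + [0,2],
  ∂[1,3,4] = [3,4] − [1,4] + [1,3].
This gives a 9×6 integer matrix of rank 5; reducing to Smith normal form yields diagonal entries (1,1,1,1,1).

Now H_k = ker ∂_k / im ∂_{k+1}, so:

  H_0: rank C_0 − rank ∂_1 = 5 − 4 = 1, and the invariant factors of ∂_1 are all 1, so H_0 ≅ Z.
  H_1: rank ker ∂_1 − rank ∂_2 = (9 − 4) − 5 = 0, and the invariant factors of ∂_2 are all 1, so H_1 ≅ 0.
  H_2: rank ker ∂_2 − rank ∂_3 = (6 − 5) − 0 = 1, and there is no ∂_3, so H_2 ≅ Z.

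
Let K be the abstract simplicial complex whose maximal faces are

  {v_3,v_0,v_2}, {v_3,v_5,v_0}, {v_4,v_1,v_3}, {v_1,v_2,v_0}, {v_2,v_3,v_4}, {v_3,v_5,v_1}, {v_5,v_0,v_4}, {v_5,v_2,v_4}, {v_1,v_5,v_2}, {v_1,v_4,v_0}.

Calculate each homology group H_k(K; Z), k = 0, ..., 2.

We work with the vertex ordering v_0 < v_1 < v_2 < v_3 < v_4 < v_5. The simplices of K, each written with vertices in increasing order, are:

  0-simplices (6): [v_0], [v_1], [v_2], [v_3], [v_4], [v_5]
  1-simplices (15): (15 of them)
  2-simplices (10): [v_0,v_1,v_2], [v_0,v_1,v_4], [v_0,v_2,v_3], [v_0,v_3,v_5], [v_0,v_4,v_5], [v_1,v_2,v_5], [v_1,v_3,v_4], [v_1,v_3,v_5], [v_2,v_3,v_4], [v_2,v_4,v_5]

Hence C_0 ≅ Z^6, C_1 ≅ Z^15, C_2 ≅ Z^10.

The boundary map ∂_1: C_1 → C_0 is given by ∂[p,q] = [q] − [p]. For instance
  ∂[v_2,v_5] = [v_5] − [v_2].
The resulting 6×15 matrix has rank 5, and its Smith normal form has invariant factors (1,1,1,1,1).

The boundary map ∂_2: C_2 → C_1 acts by ∂[p,q,r] = [q,r] − [p,r] + [p,q]. For instance
  ∂[v_0,v_2,v_3] = [v_2,v_3] − [v_0,v_3] + [v_0,v_2],
  ∂[v_0,v_3,v_5] = [v_3,v_5] − [v_0,v_5] + [v_0,v_3].
As a 15×10 matrix over Z this has rank 10, with invariant factors (1,1,1,1,1,1,1,1,1,2).

Now H_k = ker ∂_k / im ∂_{k+1}, so:

  H_0: rank C_0 − rank ∂_1 = 6 − 5 = 1, and the invariant factors of ∂_1 are all 1, so H_0 ≅ Z.
  H_1: rank ker ∂_1 − rank ∂_2 = (15 − 5) − 10 = 0, and ∂_2 has invariant factor 2 > 1, so H_1 ≅ Z/2.
  H_2: rank ker ∂_2 − rank ∂_3 = (10 − 10) − 0 = 0, and there is no ∂_3, so H_2 ≅ 0.

As a check, the Euler characteristic is 6 − 15 + 10 = 1, which agrees with 1 − 0 + 0 = 1.
(K is a triangulation of the real projective plane RP^2.)

H_0 ≅ Z,  H_1 ≅ Z/2,  H_2 = 0.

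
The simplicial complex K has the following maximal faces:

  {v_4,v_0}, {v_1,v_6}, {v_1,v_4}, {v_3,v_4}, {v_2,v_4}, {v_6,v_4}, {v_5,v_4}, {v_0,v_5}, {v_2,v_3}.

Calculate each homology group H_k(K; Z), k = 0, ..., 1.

We work with the vertex ordering v_0 < v_1 < v_2 < v_3 < v_4 < v_5 < v_6. The simplices of K, each written with vertices in increasing order, are:

  0-simplices (7): [v_0], [v_1], [v_2], [v_3], [v_4], [v_5], [v_6]
  1-simplices (9): [v_0,v_4], [v_0,v_5], [v_1,v_4], [v_1,v_6], [v_2,v_3], [v_2,v_4], [v_3,v_4], [v_4,v_5], [v_4,v_6]

giving chain groups C_0 ≅ Z^7, C_1 ≅ Z^9.

The boundary map ∂_1: C_1 → C_0 maps an edge to its endpoints' difference, ∂[p,q] = q − p. For instance
  ∂[v_2,v_4] = [v_4] − [v_2].
The resulting 7×9 matrix has rank 6, and its Smith normal form has invariant factors (1,1,1,1,1,1).

Reading off H_k = ker ∂_k / im ∂_{k+1}:

  H_0: rank C_0 − rank ∂_1 = 7 − 6 = 1, and the invariant factors of ∂_1 are all 1, so H_0 ≅ Z.
  H_1: rank ker ∂_1 − rank ∂_2 = (9 − 6) − 0 = 3, and there is no ∂_2, so H_1 ≅ Z^3.

As a check, the Euler characteristic is 7 − 9 = -2, which agrees with 1 − 3 = -2.
(K is a triangulation of a wedge of 3 circles.)

H_0 = Z,  H_1 = Z^3.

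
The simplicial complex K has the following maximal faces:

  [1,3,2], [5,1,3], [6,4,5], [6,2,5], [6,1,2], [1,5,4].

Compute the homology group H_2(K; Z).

Fix the vertex order 1 < 2 < 3 < 4 < 5 < 6 and write every simplex with vertices in increasing order. Then dim K = 2 and the simplices of K are:

  0-simplices (6): [1], [2], [3], [4], [5], [6]
  1-simplices (12): [1,2], [1,3], [1,4], [1,5], [1,6], [2,3], [2,5], [2,6], [3,5], [4,5], [4,6], [5,6]
  2-simplices (6): [1,2,3], [1,2,6], [1,3,5], [1,4,5], [2,5,6], [4,5,6]

Hence C_0 ≅ Z^6, C_1 ≅ Z^12, C_2 ≅ Z^6.

The boundary map ∂_1: C_1 → C_0 sends each edge [p,q] (with p < q) to q − p.
This gives a 6×12 integer matrix of rank 5; reducing to Smith normal form yields diagonal entries (1,1,1,1,1).

∂_2: C_2 → C_1 sends each 2-simplex [p,q,r] to [q,r] − [p,r] + [p,q]. For instance
  ∂[4,5,6] = [5,6] − [4,6] + [4,5],
  ∂[1,4,5] = [4,5] − [1,5] + [1,4].
As a 12×6 matrix over Z this has rank 6, with invariant factors (1,1,1,1,1,1).

Now H_k = ker ∂_k / im ∂_{k+1}, so:

  H_2: rank ker ∂_2 − rank ∂_3 = (6 − 6) − 0 = 0, and there is no ∂_3, so H_2 = 0.

(K is a triangulation of the cylinder S^1 x I.)

H_2 = 0.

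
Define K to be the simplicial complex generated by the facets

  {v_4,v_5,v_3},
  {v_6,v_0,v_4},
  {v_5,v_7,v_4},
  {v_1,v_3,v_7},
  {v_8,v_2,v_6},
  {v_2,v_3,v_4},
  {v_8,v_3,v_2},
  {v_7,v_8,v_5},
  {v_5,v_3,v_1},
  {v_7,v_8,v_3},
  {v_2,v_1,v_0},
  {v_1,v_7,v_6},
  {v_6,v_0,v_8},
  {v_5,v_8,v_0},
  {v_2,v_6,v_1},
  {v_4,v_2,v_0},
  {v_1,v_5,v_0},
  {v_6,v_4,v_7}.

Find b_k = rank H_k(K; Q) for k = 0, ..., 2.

We work with the vertex ordering v_0 < v_1 < v_2 < v_3 < v_4 < v_5 < v_6 < v_7 < v_8. The simplices of K, each written with vertices in increasing order, are:

  0-simplices (9): [v_0], [v_1], [v_2], [v_3], [v_4], [v_5], [v_6], [v_7], [v_8]
  1-simplices (27): (27 of them)
  2-simplices (18): (18 of them)

giving chain groups C_0 ≅ Z^9, C_1 ≅ Z^27, C_2 ≅ Z^18.

∂_1: C_1 → C_0 sends each edge [p,q] (with p < q) to q − p.
The resulting 9×27 matrix has rank 8, and its Smith normal form has invariant factors (1,1,1,1,1,1,1,1).

∂_2: C_2 → C_1 sends each 2-simplex [p,q,r] to [q,r] − [p,r] + [p,q]. For instance
  ∂[v_3,v_4,v_5] = [v_4,v_5] − [v_3,v_5] + [v_3,v_4],
  ∂[v_1,v_2,v_6] = [v_2,v_6] − [v_1,v_6] + [v_1,v_2].
This gives a 27×18 integer matrix of rank 18; reducing to Smith normal form yields diagonal entries (1,1,1,1,1,1,1,1,1,1,1,1,1,1,1,1,1,2).

Now H_k = ker ∂_k / im ∂_{k+1}, so:

  H_0: rank C_0 − rank ∂_1 = 9 − 8 = 1, and the invariant factors of ∂_1 are all 1, so H_0 = Z.
  H_1: rank ker ∂_1 − rank ∂_2 = (27 − 8) − 18 = 1, and ∂_2 has invariant factor 2 > 1, so H_1 = Z ⊕ Z/2Z.
  H_2: rank ker ∂_2 − rank ∂_3 = (18 − 18) − 0 = 0, and there is no ∂_3, so H_2 = 0.

Hence the Betti numbers are b_0 = 1, b_1 = 1, b_2 = 0.

b_0 = 1, b_1 = 1, b_2 = 0.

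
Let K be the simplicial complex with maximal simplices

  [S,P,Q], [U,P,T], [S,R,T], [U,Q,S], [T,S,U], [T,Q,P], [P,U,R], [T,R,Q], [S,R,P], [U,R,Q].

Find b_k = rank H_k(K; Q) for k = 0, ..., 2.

b_0 = 1, b_1 = 0, b_2 = 0.

Fix the vertex order P < Q < R < S < T < U and write every simplex with vertices in increasing order. Then dim K = 2 and the simplices of K are:

  0-simplices (6): P, Q, R, S, T, U
  1-simplices (15): PQ, PR, PS, PT, PU, QR, QS, QT, QU, RS, RT, RU, ST, SU, TU
  2-simplices (10): PQS, PQT, PRS, PRU, PTU, QRT, QRU, QSU, RST, STU

Hence C_0 ≅ Z^6, C_1 ≅ Z^15, C_2 ≅ Z^10.

Boundary ∂_1: C_1 → C_0 sends each edge [p,q] (with p < q) to q − p. For instance
  ∂PQ = Q − P.
The resulting 6×15 matrix has rank 5, and its Smith normal form has invariant factors (1,1,1,1,1).

∂_2: C_2 → C_1 maps a triangle to the signed sum of its edges. For instance
  ∂PRU = RU − PU + PR,
  ∂PQT = QT − PT + PQ.
The 15×10 boundary matrix has rank 10 and Smith normal form diag(1,1,1,1,1,1,1,1,1,2).

Computing H_k = (kernel of ∂_k) / (image of ∂_{k+1}):

  H_0: rank C_0 − rank ∂_1 = 6 − 5 = 1, and the invariant factors of ∂_1 are all 1, so H_0 ≅ Z.
  H_1: rank ker ∂_1 − rank ∂_2 = (15 − 5) − 10 = 0, and ∂_2 has invariant factor 2 > 1, so H_1 ≅ Z/2.
  H_2: rank ker ∂_2 − rank ∂_3 = (10 − 10) − 0 = 0, and there is no ∂_3, so H_2 ≅ 0.

Hence the Betti numbers are b_0 = 1, b_1 = 0, b_2 = 0.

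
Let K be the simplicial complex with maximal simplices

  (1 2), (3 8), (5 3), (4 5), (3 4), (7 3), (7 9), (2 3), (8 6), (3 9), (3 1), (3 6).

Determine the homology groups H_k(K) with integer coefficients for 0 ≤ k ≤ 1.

We work with the vertex ordering 1 < 2 < 3 < 4 < 5 < 6 < 7 < 8 < 9. The simplices of K, each written with vertices in increasing order, are:

  0-simplices (9): [1], [2], [3], [4], [5], [6], [7], [8], [9]
  1-simplices (12): [1,2], [1,3], [2,3], [3,4], [3,5], [3,6], [3,7], [3,8], [3,9], [4,5], [6,8], [7,9]

giving chain groups C_0 ≅ Z^9, C_1 ≅ Z^12.

∂_1: C_1 → C_0 maps an edge to its endpoints' difference, ∂[p,q] = q − p. For instance
  ∂[3,6] = [6] − [3].
As a 9×12 matrix over Z this has rank 8, with invariant factors (1,1,1,1,1,1,1,1).

Reading off H_k = ker ∂_k / im ∂_{k+1}:

  H_0: rank C_0 − rank ∂_1 = 9 − 8 = 1, and the invariant factors of ∂_1 are all 1, so H_0 ≅ Z.
  H_1: rank ker ∂_1 − rank ∂_2 = (12 − 8) − 0 = 4, and there is no ∂_2, so H_1 ≅ Z^4.

As a check, the Euler characteristic is 9 − 12 = -3, which agrees with 1 − 4 = -3.

H_0 = Z,  H_1 = Z^4.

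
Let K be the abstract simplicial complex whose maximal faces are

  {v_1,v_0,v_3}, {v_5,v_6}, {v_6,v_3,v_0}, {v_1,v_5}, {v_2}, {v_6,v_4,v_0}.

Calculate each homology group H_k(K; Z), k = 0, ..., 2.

Fix the vertex order v_0 < v_1 < v_2 < v_3 < v_4 < v_5 < v_6 and write every simplex with vertices in increasing order. Then dim K = 2 and the simplices of K are:

  0-simplices (7): [v_0], [v_1], [v_2], [v_3], [v_4], [v_5], [v_6]
  1-simplices (9): [v_0,v_1], [v_0,v_3], [v_0,v_4], [v_0,v_6], [v_1,v_3], [v_1,v_5], [v_3,v_6], [v_4,v_6], [v_5,v_6]
  2-simplices (3): [v_0,v_1,v_3], [v_0,v_3,v_6], [v_0,v_4,v_6]

giving chain groups C_0 ≅ Z^7, C_1 ≅ Z^9, C_2 ≅ Z^3.

∂_1: C_1 → C_0 maps an edge to its endpoints' difference, ∂[p,q] = q − p. For instance
  ∂[v_0,v_1] = [v_1] − [v_0].
As a 7×9 matrix over Z this has rank 5, with invariant factors (1,1,1,1,1).

∂_2: C_2 → C_1 sends each 2-simplex [p,q,r] to [q,r] − [p,r] + [p,q]. For instance
  ∂[v_0,v_3,v_6] = [v_3,v_6] − [v_0,v_6] + [v_0,v_3],
  ∂[v_0,v_1,v_3] = [v_1,v_3] − [v_0,v_3] + [v_0,v_1].
The 9×3 boundary matrix has rank 3 and Smith normal form diag(1,1,1).

Now H_k = ker ∂_k / im ∂_{k+1}, so:

  H_0: rank C_0 − rank ∂_1 = 7 − 5 = 2, and the invariant factors of ∂_1 are all 1, so H_0 ≅ Z^2.
  H_1: rank ker ∂_1 − rank ∂_2 = (9 − 5) − 3 = 1, and the invariant factors of ∂_2 are all 1, so H_1 ≅ Z.
  H_2: rank ker ∂_2 − rank ∂_3 = (3 − 3) − 0 = 0, and there is no ∂_3, so H_2 ≅ 0.

H_0 = Z^2,  H_1 = Z,  H_2 = 0.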